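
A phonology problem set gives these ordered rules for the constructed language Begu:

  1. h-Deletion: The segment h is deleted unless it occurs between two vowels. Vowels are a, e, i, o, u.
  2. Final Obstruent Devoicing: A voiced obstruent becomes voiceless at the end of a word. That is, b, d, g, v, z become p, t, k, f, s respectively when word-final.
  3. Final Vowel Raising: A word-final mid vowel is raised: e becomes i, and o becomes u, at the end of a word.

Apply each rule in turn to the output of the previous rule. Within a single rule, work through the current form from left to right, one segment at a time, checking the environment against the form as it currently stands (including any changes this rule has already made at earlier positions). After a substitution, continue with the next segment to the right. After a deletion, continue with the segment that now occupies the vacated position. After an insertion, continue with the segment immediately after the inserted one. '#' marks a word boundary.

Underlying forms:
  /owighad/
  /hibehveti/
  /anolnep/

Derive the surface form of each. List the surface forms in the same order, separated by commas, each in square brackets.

/owighad/:
  1 h-Deletion: [owighad] → [owigad]
  2 Final Obstruent Devoicing: [owigad] → [owigat]
  3 Final Vowel Raising: no change — [owigat]
/hibehveti/:
  1 h-Deletion: [hibehveti] → [ibeveti]
  2 Final Obstruent Devoicing: no change — [ibeveti]
  3 Final Vowel Raising: no change — [ibeveti]
/anolnep/:
  1 h-Deletion: no change — [anolnep]
  2 Final Obstruent Devoicing: no change — [anolnep]
  3 Final Vowel Raising: no change — [anolnep]

[owigat], [ibeveti], [anolnep]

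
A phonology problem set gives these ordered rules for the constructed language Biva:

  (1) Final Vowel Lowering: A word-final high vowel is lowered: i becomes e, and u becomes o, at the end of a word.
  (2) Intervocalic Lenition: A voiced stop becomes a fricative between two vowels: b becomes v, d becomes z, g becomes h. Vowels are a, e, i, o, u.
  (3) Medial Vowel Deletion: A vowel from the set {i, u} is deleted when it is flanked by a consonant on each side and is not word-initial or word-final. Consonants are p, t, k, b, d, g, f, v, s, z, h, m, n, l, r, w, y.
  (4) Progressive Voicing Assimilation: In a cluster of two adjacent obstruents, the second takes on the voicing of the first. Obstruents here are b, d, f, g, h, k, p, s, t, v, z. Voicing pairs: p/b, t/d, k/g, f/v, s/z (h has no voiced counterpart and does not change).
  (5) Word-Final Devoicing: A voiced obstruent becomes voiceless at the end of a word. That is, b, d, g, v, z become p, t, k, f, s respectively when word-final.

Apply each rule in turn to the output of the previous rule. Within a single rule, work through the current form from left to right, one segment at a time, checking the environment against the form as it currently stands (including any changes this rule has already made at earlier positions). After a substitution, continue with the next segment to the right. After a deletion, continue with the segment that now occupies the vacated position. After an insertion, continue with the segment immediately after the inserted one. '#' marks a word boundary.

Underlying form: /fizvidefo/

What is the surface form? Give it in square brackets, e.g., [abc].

[fsfsefo]

(1) Final Vowel Lowering: no change — [fizvidefo]
(2) Intervocalic Lenition: [fizvidefo] → [fizvizefo]
(3) Medial Vowel Deletion: [fizvizefo] → [fzvzefo]
(4) Progressive Voicing Assimilation: [fzvzefo] → [fsfsefo]
(5) Word-Final Devoicing: no change — [fsfsefo]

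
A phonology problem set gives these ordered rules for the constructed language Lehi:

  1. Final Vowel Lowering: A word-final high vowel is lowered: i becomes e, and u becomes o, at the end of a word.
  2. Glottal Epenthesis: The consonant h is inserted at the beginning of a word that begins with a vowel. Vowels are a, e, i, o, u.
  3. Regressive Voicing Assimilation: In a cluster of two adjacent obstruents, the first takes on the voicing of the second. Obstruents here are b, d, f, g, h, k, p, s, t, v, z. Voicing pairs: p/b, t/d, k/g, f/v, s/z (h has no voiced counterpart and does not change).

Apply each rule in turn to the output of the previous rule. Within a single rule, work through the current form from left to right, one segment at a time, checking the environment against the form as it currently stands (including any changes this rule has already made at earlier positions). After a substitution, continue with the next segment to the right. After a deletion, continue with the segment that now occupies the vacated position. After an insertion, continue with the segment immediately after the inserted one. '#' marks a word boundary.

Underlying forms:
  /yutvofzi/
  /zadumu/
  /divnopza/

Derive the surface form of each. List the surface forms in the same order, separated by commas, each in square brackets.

/yutvofzi/:
  1 Final Vowel Lowering: [yutvofzi] → [yutvofze]
  2 Glottal Epenthesis: no change — [yutvofze]
  3 Regressive Voicing Assimilation: [yutvofze] → [yudvovze]
/zadumu/:
  1 Final Vowel Lowering: [zadumu] → [zadumo]
  2 Glottal Epenthesis: no change — [zadumo]
  3 Regressive Voicing Assimilation: no change — [zadumo]
/divnopza/:
  1 Final Vowel Lowering: no change — [divnopza]
  2 Glottal Epenthesis: no change — [divnopza]
  3 Regressive Voicing Assimilation: [divnopza] → [divnobza]

[yudvovze], [zadumo], [divnobza]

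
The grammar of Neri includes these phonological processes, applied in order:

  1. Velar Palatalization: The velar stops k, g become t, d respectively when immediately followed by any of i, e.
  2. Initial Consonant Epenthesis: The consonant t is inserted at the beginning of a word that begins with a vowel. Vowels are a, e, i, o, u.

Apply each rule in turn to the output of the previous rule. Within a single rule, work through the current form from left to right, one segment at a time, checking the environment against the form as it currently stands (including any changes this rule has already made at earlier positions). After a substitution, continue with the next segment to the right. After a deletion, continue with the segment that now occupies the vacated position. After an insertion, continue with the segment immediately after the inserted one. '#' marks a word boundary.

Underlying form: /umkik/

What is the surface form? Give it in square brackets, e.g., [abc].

[tumtik]

1 Velar Palatalization: [umkik] → [umtik]
2 Initial Consonant Epenthesis: [umtik] → [tumtik]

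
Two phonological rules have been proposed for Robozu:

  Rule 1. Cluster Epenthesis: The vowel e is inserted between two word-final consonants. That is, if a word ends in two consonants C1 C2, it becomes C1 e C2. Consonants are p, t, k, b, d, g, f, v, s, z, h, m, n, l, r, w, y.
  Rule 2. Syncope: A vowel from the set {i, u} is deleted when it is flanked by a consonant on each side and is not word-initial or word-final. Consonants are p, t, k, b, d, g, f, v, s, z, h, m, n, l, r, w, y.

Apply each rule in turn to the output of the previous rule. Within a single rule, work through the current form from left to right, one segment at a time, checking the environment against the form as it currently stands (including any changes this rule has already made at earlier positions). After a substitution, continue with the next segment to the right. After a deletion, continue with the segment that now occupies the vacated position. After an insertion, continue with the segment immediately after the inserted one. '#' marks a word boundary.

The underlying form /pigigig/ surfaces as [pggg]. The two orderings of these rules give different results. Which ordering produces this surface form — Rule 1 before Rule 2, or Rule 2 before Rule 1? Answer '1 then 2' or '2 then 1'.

1 then 2

Order 1 then 2:
  1 Cluster Epenthesis: no change — [pigigig]
  2 Syncope: [pigigig] → [pggg]
  result: [pggg]
Order 2 then 1:
  2 Syncope: [pigigig] → [pggg]
  1 Cluster Epenthesis: [pggg] → [pggeg]
  result: [pggeg]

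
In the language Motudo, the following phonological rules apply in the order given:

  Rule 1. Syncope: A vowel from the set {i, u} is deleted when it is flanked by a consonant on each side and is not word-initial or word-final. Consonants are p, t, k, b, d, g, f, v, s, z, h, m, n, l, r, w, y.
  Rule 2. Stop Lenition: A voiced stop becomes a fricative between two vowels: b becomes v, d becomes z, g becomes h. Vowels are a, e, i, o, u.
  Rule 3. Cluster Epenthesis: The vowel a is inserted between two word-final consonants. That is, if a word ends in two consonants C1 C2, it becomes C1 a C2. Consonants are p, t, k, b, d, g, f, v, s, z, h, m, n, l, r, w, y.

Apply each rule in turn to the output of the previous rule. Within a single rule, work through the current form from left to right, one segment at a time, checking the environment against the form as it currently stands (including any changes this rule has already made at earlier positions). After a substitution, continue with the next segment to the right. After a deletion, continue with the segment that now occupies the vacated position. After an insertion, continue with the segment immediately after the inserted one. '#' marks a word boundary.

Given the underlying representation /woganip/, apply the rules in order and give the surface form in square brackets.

Rule 1 Syncope: [woganip] → [woganp]
Rule 2 Stop Lenition: [woganp] → [wohanp]
Rule 3 Cluster Epenthesis: [wohanp] → [wohanap]

[wohanap]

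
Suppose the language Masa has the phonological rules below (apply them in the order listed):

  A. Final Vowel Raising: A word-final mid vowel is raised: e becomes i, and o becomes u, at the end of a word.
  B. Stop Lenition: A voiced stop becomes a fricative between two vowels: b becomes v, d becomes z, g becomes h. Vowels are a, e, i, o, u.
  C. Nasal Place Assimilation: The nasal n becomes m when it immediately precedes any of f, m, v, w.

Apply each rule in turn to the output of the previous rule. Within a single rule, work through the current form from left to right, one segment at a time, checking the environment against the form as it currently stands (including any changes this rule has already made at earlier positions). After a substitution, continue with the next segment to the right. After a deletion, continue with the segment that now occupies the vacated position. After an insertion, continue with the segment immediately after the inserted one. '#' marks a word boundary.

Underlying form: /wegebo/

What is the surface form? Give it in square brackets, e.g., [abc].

[wehevu]

A Final Vowel Raising: [wegebo] → [wegebu]
B Stop Lenition: [wegebu] → [wehevu]
C Nasal Place Assimilation: no change — [wehevu]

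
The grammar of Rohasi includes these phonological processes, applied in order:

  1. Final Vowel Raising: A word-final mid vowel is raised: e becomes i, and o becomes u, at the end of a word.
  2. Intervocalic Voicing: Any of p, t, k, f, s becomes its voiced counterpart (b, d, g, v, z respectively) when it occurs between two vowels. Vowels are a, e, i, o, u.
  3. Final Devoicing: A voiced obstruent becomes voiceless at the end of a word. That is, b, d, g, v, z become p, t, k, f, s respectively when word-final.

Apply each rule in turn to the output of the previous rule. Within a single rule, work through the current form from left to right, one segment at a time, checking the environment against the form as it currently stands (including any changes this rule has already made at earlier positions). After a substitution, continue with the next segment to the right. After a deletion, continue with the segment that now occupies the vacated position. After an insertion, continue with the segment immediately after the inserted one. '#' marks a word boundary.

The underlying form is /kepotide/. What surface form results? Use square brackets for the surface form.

1 Final Vowel Raising: [kepotide] → [kepotidi]
2 Intervocalic Voicing: [kepotidi] → [kebodidi]
3 Final Devoicing: no change — [kebodidi]

[kebodidi]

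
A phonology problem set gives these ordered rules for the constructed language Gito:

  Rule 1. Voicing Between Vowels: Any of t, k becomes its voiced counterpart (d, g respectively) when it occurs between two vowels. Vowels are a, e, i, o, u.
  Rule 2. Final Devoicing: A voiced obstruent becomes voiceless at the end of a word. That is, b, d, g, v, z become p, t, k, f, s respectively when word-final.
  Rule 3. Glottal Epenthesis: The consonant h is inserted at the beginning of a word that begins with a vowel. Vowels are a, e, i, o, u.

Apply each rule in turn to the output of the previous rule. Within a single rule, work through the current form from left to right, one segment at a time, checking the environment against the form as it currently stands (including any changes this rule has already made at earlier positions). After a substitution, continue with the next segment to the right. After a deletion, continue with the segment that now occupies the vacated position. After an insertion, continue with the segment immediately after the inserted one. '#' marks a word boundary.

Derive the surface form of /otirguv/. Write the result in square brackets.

Rule 1 Voicing Between Vowels: [otirguv] → [odirguv]
Rule 2 Final Devoicing: [odirguv] → [odirguf]
Rule 3 Glottal Epenthesis: [odirguf] → [hodirguf]

[hodirguf]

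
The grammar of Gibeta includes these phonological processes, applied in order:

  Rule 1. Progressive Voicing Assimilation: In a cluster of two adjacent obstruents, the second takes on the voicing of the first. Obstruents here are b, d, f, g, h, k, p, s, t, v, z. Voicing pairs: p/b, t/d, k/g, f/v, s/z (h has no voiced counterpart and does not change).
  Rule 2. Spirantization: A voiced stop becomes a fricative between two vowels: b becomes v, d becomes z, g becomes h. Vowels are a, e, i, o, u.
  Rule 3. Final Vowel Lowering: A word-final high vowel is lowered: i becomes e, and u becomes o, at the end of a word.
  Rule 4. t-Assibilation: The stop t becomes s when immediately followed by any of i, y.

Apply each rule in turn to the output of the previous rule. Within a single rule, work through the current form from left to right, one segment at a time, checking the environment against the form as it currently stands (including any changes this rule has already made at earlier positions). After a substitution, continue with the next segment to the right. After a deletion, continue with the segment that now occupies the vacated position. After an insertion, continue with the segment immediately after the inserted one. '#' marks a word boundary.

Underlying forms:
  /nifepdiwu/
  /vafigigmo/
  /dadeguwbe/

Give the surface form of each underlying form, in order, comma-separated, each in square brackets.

[nifepsiwo], [vafihigmo], [dazehuwbe]

/nifepdiwu/:
  Rule 1 Progressive Voicing Assimilation: [nifepdiwu] → [nifeptiwu]
  Rule 2 Spirantization: no change — [nifeptiwu]
  Rule 3 Final Vowel Lowering: [nifeptiwu] → [nifeptiwo]
  Rule 4 t-Assibilation: [nifeptiwo] → [nifepsiwo]
/vafigigmo/:
  Rule 1 Progressive Voicing Assimilation: no change — [vafigigmo]
  Rule 2 Spirantization: [vafigigmo] → [vafihigmo]
  Rule 3 Final Vowel Lowering: no change — [vafihigmo]
  Rule 4 t-Assibilation: no change — [vafihigmo]
/dadeguwbe/:
  Rule 1 Progressive Voicing Assimilation: no change — [dadeguwbe]
  Rule 2 Spirantization: [dadeguwbe] → [dazehuwbe]
  Rule 3 Final Vowel Lowering: no change — [dazehuwbe]
  Rule 4 t-Assibilation: no change — [dazehuwbe]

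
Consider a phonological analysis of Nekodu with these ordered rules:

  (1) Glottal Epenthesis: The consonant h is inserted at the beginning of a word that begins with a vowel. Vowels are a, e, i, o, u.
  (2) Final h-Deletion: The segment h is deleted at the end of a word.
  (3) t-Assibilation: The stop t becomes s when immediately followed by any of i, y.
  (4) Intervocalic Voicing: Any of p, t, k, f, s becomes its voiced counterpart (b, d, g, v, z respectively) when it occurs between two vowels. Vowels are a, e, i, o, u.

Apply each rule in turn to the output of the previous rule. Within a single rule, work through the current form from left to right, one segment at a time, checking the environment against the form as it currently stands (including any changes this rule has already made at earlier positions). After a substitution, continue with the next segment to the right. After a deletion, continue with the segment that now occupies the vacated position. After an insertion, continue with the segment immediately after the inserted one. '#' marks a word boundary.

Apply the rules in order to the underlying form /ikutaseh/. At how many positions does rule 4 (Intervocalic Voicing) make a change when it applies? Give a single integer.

3

(1) Glottal Epenthesis: [ikutaseh] → [hikutaseh]
(2) Final h-Deletion: [hikutaseh] → [hikutase]
(3) t-Assibilation: no change — [hikutase]
(4) Intervocalic Voicing: [hikutase] → [higudaze]
Rule 4 changed 3 position(s).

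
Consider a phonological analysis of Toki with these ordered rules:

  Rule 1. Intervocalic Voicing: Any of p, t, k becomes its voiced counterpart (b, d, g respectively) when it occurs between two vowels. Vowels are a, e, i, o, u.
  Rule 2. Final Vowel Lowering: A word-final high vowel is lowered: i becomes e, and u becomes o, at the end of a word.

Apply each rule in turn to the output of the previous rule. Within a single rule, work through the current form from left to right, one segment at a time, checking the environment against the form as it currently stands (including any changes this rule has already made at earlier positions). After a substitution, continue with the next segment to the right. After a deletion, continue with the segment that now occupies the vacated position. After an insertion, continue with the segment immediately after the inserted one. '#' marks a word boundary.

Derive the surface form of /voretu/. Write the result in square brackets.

Rule 1 Intervocalic Voicing: [voretu] → [voredu]
Rule 2 Final Vowel Lowering: [voredu] → [voredo]

[voredo]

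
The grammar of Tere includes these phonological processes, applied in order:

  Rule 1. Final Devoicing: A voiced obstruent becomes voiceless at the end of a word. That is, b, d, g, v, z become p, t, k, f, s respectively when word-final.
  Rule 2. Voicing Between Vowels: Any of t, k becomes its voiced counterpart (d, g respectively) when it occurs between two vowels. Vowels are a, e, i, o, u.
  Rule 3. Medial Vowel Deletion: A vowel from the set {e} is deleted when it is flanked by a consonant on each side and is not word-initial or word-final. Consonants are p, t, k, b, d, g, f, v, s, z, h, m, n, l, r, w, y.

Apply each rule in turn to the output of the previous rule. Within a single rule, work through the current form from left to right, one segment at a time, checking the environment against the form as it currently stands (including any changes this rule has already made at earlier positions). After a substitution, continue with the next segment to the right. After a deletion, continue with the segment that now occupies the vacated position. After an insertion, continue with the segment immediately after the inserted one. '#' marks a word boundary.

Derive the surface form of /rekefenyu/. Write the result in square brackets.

Rule 1 Final Devoicing: no change — [rekefenyu]
Rule 2 Voicing Between Vowels: [rekefenyu] → [regefenyu]
Rule 3 Medial Vowel Deletion: [regefenyu] → [rgfnyu]

[rgfnyu]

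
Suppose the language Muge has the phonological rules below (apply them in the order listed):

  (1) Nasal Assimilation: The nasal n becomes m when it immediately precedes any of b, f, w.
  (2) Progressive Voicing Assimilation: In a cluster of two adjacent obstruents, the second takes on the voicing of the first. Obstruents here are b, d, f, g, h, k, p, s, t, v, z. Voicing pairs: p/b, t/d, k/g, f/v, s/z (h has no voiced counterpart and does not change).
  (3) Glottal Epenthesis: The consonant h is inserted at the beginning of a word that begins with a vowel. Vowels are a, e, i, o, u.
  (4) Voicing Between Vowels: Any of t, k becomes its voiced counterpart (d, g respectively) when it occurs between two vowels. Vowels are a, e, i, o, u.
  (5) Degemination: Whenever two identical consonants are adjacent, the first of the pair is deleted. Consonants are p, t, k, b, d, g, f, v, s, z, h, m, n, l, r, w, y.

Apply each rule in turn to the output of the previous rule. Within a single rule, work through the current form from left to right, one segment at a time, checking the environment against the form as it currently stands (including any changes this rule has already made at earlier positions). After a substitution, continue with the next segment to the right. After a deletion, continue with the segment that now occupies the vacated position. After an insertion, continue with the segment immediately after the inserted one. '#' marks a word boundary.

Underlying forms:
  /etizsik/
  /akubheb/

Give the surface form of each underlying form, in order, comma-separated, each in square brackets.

[hedizik], [hagubheb]

/etizsik/:
  (1) Nasal Assimilation: no change — [etizsik]
  (2) Progressive Voicing Assimilation: [etizsik] → [etizzik]
  (3) Glottal Epenthesis: [etizzik] → [hetizzik]
  (4) Voicing Between Vowels: [hetizzik] → [hedizzik]
  (5) Degemination: [hedizzik] → [hedizik]
/akubheb/:
  (1) Nasal Assimilation: no change — [akubheb]
  (2) Progressive Voicing Assimilation: no change — [akubheb]
  (3) Glottal Epenthesis: [akubheb] → [hakubheb]
  (4) Voicing Between Vowels: [hakubheb] → [hagubheb]
  (5) Degemination: no change — [hagubheb]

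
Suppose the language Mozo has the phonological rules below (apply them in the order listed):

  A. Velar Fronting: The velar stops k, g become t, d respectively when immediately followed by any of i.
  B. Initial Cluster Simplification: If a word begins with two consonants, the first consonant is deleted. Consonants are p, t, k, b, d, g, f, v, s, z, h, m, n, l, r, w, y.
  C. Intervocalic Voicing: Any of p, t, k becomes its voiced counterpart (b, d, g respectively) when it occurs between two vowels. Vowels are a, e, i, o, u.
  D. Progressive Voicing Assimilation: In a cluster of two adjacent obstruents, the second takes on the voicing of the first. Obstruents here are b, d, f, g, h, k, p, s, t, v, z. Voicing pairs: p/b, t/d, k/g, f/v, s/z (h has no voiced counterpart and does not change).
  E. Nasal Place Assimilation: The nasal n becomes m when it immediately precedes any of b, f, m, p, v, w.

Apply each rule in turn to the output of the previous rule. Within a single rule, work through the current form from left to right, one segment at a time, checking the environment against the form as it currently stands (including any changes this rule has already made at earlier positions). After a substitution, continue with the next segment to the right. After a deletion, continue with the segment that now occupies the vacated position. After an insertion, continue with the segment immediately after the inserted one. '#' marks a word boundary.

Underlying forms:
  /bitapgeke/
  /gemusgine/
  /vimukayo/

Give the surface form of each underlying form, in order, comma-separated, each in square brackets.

/bitapgeke/:
  A Velar Fronting: no change — [bitapgeke]
  B Initial Cluster Simplification: no change — [bitapgeke]
  C Intervocalic Voicing: [bitapgeke] → [bidapgege]
  D Progressive Voicing Assimilation: [bidapgege] → [bidapkege]
  E Nasal Place Assimilation: no change — [bidapkege]
/gemusgine/:
  A Velar Fronting: [gemusgine] → [gemusdine]
  B Initial Cluster Simplification: no change — [gemusdine]
  C Intervocalic Voicing: no change — [gemusdine]
  D Progressive Voicing Assimilation: [gemusdine] → [gemustine]
  E Nasal Place Assimilation: no change — [gemustine]
/vimukayo/:
  A Velar Fronting: no change — [vimukayo]
  B Initial Cluster Simplification: no change — [vimukayo]
  C Intervocalic Voicing: [vimukayo] → [vimugayo]
  D Progressive Voicing Assimilation: no change — [vimugayo]
  E Nasal Place Assimilation: no change — [vimugayo]

[bidapkege], [gemustine], [vimugayo]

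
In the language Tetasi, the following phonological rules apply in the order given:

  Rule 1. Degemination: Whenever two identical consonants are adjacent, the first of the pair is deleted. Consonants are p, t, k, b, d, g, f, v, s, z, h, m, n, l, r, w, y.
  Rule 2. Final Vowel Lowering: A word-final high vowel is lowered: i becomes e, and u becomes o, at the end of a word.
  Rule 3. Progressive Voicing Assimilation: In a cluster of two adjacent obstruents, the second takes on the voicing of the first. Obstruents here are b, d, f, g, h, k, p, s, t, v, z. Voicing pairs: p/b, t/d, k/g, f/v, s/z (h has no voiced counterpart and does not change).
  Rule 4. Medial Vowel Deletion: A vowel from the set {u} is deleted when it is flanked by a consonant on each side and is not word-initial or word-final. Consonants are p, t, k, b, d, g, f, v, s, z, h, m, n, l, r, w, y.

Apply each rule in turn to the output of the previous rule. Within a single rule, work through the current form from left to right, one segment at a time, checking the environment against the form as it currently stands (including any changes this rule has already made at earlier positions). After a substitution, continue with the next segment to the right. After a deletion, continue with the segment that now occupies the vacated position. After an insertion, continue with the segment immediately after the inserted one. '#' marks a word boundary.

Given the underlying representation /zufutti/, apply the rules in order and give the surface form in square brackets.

[zfte]

Rule 1 Degemination: [zufutti] → [zufuti]
Rule 2 Final Vowel Lowering: [zufuti] → [zufute]
Rule 3 Progressive Voicing Assimilation: no change — [zufute]
Rule 4 Medial Vowel Deletion: [zufute] → [zfte]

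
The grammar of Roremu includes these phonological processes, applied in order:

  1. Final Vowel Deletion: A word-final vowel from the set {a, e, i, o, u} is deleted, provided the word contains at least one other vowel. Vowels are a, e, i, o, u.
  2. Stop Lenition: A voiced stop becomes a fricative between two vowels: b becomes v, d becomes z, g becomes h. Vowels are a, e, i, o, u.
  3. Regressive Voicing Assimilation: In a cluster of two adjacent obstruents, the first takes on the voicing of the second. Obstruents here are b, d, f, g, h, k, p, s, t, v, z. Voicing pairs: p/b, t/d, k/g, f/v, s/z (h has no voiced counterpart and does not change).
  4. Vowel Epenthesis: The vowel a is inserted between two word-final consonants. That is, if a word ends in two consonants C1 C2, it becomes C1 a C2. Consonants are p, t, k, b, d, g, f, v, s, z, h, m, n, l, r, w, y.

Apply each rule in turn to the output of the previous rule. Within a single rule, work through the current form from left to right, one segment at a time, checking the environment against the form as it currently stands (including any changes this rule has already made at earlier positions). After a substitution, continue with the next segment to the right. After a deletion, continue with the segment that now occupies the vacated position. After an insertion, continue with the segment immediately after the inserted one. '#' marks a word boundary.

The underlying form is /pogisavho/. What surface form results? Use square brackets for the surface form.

[pohisafah]

1 Final Vowel Deletion: [pogisavho] → [pogisavh]
2 Stop Lenition: [pogisavh] → [pohisavh]
3 Regressive Voicing Assimilation: [pohisavh] → [pohisafh]
4 Vowel Epenthesis: [pohisafh] → [pohisafah]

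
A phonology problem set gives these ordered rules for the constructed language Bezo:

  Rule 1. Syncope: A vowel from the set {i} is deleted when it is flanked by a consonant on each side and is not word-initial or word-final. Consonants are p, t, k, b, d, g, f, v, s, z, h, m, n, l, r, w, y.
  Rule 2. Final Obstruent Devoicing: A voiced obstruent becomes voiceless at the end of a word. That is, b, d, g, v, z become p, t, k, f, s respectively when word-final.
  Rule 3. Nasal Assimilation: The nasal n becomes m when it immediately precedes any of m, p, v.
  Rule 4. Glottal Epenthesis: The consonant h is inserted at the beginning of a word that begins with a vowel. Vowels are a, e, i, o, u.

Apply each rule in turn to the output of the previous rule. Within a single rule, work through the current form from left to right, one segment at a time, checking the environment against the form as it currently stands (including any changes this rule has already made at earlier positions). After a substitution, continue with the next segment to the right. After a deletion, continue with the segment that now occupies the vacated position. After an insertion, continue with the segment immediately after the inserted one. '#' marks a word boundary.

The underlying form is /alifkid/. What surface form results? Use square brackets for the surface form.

[halfkt]

Rule 1 Syncope: [alifkid] → [alfkd]
Rule 2 Final Obstruent Devoicing: [alfkd] → [alfkt]
Rule 3 Nasal Assimilation: no change — [alfkt]
Rule 4 Glottal Epenthesis: [alfkt] → [halfkt]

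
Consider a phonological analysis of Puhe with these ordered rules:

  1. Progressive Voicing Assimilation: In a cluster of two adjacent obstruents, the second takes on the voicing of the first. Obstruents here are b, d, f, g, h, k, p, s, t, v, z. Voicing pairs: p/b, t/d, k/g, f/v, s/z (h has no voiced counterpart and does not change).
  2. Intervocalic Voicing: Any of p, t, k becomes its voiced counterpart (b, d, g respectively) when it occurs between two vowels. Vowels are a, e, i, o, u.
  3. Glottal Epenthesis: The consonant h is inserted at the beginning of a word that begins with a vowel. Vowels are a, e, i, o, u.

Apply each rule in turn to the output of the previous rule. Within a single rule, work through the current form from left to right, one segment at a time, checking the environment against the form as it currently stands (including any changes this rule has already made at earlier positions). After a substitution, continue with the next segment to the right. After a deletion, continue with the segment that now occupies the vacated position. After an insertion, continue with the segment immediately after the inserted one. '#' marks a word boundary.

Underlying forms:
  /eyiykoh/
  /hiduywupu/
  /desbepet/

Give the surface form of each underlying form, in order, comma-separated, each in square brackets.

/eyiykoh/:
  1 Progressive Voicing Assimilation: no change — [eyiykoh]
  2 Intervocalic Voicing: no change — [eyiykoh]
  3 Glottal Epenthesis: [eyiykoh] → [heyiykoh]
/hiduywupu/:
  1 Progressive Voicing Assimilation: no change — [hiduywupu]
  2 Intervocalic Voicing: [hiduywupu] → [hiduywubu]
  3 Glottal Epenthesis: no change — [hiduywubu]
/desbepet/:
  1 Progressive Voicing Assimilation: [desbepet] → [despepet]
  2 Intervocalic Voicing: [despepet] → [despebet]
  3 Glottal Epenthesis: no change — [despebet]

[heyiykoh], [hiduywubu], [despebet]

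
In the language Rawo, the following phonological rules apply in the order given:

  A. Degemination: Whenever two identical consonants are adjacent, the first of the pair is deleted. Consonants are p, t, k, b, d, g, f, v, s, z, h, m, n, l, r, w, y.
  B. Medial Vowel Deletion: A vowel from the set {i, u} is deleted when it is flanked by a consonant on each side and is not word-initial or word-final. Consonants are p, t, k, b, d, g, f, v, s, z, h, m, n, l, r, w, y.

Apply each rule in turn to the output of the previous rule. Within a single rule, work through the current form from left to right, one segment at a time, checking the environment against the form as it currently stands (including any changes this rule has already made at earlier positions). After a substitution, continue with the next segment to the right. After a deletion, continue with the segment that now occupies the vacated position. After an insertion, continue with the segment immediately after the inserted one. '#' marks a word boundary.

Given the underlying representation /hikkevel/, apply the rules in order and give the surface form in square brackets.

A Degemination: [hikkevel] → [hikevel]
B Medial Vowel Deletion: [hikevel] → [hkevel]

[hkevel]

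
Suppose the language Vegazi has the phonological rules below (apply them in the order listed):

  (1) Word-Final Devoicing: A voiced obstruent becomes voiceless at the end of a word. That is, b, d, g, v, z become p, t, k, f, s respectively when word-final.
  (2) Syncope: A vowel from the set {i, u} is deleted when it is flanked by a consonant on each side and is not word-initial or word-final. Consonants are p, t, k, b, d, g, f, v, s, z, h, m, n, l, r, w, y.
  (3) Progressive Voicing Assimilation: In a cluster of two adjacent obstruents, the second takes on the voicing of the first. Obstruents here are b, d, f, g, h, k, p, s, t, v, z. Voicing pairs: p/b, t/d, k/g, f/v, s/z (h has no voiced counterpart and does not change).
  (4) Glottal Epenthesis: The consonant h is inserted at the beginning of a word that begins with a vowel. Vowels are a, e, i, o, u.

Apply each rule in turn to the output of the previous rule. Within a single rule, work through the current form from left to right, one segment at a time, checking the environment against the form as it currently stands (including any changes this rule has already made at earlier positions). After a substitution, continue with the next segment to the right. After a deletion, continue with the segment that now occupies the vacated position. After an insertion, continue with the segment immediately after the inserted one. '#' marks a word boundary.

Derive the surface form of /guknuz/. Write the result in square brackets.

(1) Word-Final Devoicing: [guknuz] → [guknus]
(2) Syncope: [guknus] → [gkns]
(3) Progressive Voicing Assimilation: [gkns] → [ggns]
(4) Glottal Epenthesis: no change — [ggns]

[ggns]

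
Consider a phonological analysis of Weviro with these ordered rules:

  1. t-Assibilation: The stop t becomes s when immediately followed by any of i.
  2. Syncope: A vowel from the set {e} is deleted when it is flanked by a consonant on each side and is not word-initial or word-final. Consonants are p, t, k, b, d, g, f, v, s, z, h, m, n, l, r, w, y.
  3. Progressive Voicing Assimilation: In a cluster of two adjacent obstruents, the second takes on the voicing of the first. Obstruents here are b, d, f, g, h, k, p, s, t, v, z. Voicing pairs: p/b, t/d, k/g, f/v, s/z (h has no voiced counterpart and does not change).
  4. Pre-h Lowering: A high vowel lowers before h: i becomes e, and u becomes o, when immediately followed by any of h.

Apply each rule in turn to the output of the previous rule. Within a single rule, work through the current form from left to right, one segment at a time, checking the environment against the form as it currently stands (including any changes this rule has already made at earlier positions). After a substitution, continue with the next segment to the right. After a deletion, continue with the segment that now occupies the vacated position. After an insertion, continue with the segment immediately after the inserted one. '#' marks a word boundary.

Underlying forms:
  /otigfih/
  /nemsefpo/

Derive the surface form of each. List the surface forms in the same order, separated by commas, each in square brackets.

[osigveh], [nmsfpo]

/otigfih/:
  1 t-Assibilation: [otigfih] → [osigfih]
  2 Syncope: no change — [osigfih]
  3 Progressive Voicing Assimilation: [osigfih] → [osigvih]
  4 Pre-h Lowering: [osigvih] → [osigveh]
/nemsefpo/:
  1 t-Assibilation: no change — [nemsefpo]
  2 Syncope: [nemsefpo] → [nmsfpo]
  3 Progressive Voicing Assimilation: no change — [nmsfpo]
  4 Pre-h Lowering: no change — [nmsfpo]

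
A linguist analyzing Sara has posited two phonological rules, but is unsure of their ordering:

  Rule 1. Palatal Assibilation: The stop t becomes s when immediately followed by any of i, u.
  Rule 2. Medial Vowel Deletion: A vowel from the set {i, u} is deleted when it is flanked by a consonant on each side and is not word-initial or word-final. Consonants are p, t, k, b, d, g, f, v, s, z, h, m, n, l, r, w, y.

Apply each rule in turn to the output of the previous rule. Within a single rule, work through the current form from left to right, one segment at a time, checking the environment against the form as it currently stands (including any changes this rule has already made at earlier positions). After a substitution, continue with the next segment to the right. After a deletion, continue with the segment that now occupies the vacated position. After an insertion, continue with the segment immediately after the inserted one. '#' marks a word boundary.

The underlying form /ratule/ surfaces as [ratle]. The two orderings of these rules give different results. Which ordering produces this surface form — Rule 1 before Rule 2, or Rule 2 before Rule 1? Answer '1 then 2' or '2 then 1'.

2 then 1

Order 1 then 2:
  1 Palatal Assibilation: [ratule] → [rasule]
  2 Medial Vowel Deletion: [rasule] → [rasle]
  result: [rasle]
Order 2 then 1:
  2 Medial Vowel Deletion: [ratule] → [ratle]
  1 Palatal Assibilation: no change — [ratle]
  result: [ratle]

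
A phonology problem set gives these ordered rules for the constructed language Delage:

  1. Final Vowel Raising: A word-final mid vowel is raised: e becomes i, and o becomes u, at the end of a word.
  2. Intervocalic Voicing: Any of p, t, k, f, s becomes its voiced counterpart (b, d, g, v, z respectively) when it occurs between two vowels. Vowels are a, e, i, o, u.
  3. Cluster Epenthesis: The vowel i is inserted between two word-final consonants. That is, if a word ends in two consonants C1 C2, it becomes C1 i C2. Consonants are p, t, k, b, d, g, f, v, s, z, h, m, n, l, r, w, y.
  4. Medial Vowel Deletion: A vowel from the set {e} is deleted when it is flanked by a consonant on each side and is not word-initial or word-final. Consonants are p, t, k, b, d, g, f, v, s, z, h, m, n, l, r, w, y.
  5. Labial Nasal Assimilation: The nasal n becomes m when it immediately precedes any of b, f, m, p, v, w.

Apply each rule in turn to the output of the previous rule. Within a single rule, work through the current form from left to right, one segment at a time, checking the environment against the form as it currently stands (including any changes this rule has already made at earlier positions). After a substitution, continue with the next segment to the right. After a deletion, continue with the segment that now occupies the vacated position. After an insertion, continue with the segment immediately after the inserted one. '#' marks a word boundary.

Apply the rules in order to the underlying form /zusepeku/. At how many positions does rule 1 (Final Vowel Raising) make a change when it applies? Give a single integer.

0

1 Final Vowel Raising: no change — [zusepeku]
2 Intervocalic Voicing: [zusepeku] → [zuzebegu]
3 Cluster Epenthesis: no change — [zuzebegu]
4 Medial Vowel Deletion: [zuzebegu] → [zuzbgu]
5 Labial Nasal Assimilation: no change — [zuzbgu]
Rule 1 changed 0 position(s).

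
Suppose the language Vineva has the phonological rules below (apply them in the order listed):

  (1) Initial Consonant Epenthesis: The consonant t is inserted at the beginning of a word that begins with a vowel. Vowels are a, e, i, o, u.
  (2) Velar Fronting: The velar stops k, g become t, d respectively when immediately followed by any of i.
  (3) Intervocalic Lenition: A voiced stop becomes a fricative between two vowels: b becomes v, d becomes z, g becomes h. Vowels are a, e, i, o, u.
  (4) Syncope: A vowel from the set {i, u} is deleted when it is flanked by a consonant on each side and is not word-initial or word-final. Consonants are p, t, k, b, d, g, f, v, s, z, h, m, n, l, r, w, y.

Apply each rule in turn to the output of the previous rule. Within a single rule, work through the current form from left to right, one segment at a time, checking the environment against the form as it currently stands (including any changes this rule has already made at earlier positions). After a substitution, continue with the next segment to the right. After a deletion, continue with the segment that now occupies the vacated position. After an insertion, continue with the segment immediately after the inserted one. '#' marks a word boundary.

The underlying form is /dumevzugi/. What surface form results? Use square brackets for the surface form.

(1) Initial Consonant Epenthesis: no change — [dumevzugi]
(2) Velar Fronting: [dumevzugi] → [dumevzudi]
(3) Intervocalic Lenition: [dumevzudi] → [dumevzuzi]
(4) Syncope: [dumevzuzi] → [dmevzzi]

[dmevzzi]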